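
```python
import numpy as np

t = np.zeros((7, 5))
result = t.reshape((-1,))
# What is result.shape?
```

(35,)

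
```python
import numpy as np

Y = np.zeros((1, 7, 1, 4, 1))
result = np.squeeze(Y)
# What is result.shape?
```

(7, 4)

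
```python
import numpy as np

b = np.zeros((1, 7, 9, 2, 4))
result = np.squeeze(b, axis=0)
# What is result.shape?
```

(7, 9, 2, 4)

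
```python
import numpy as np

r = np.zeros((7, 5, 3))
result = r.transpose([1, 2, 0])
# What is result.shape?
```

(5, 3, 7)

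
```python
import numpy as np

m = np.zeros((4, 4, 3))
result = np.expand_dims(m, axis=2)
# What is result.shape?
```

(4, 4, 1, 3)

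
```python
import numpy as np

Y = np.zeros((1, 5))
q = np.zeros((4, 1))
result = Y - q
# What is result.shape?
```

(4, 5)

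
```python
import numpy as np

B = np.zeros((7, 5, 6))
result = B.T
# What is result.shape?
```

(6, 5, 7)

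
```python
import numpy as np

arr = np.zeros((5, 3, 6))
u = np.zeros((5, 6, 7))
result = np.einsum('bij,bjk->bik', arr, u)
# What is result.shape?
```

(5, 3, 7)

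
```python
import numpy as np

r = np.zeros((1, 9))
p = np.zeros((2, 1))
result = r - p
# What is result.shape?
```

(2, 9)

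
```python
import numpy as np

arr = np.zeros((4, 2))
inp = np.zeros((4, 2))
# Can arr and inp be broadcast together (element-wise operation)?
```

Yes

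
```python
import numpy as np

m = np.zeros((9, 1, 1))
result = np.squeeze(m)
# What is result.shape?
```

(9,)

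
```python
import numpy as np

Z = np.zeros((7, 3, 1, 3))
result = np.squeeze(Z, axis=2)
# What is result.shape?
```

(7, 3, 3)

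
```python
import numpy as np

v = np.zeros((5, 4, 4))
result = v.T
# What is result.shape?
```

(4, 4, 5)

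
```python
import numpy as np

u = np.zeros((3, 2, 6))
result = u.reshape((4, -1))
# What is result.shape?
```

(4, 9)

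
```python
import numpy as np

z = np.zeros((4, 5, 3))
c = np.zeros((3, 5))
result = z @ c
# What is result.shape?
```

(4, 5, 5)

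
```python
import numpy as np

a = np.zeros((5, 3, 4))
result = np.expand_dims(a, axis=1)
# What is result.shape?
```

(5, 1, 3, 4)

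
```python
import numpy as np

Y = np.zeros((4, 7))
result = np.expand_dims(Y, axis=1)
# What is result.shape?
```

(4, 1, 7)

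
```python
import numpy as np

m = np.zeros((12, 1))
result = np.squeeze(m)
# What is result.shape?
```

(12,)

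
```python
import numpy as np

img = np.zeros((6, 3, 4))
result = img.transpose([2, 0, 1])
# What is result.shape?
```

(4, 6, 3)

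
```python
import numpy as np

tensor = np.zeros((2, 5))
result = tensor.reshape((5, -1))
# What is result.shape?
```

(5, 2)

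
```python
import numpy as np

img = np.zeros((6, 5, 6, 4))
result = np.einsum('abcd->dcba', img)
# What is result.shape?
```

(4, 6, 5, 6)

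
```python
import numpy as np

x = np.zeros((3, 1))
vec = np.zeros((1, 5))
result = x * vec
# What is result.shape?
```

(3, 5)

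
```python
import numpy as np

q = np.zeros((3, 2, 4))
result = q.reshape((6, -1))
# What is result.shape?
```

(6, 4)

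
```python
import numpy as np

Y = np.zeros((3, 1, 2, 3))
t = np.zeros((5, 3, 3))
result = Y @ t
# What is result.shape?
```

(3, 5, 2, 3)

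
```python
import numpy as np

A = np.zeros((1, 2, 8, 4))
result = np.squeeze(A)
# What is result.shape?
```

(2, 8, 4)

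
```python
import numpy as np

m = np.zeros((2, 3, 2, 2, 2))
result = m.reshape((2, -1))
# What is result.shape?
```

(2, 24)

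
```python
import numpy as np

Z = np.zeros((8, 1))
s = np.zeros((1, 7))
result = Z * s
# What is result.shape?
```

(8, 7)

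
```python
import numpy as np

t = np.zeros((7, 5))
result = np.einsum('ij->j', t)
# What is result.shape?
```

(5,)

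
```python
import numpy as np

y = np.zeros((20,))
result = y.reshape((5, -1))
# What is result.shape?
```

(5, 4)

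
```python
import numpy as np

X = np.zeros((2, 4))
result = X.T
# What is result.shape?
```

(4, 2)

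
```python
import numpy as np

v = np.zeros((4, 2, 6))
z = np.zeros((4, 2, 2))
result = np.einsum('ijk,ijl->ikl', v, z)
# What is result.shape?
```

(4, 6, 2)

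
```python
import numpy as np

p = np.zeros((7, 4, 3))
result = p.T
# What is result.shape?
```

(3, 4, 7)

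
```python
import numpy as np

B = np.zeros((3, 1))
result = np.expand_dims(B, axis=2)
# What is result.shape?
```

(3, 1, 1)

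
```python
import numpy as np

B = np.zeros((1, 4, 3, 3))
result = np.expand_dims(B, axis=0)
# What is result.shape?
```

(1, 1, 4, 3, 3)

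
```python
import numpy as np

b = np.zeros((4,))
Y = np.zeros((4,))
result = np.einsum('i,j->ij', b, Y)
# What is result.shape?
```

(4, 4)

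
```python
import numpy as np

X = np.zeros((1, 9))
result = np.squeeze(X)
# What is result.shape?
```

(9,)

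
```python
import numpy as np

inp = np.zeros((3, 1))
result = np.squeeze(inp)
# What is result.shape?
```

(3,)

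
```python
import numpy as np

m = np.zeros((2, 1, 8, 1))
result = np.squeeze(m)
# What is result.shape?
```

(2, 8)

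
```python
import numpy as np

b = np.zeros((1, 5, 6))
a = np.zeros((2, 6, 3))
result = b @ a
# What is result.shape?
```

(2, 5, 3)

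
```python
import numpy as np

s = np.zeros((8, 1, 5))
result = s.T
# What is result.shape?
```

(5, 1, 8)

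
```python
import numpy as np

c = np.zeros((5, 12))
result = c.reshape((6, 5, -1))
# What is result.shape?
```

(6, 5, 2)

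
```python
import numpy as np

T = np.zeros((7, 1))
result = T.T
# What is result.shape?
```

(1, 7)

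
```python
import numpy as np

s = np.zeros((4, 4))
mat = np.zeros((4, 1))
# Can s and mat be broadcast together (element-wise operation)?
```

Yes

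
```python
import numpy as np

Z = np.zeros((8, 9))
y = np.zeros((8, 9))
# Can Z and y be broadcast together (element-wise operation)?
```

Yes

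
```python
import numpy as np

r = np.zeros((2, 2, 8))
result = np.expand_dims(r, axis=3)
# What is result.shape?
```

(2, 2, 8, 1)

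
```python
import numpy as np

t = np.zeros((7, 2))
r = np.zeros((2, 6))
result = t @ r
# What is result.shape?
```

(7, 6)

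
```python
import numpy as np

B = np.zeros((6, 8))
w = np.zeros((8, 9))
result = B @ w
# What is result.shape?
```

(6, 9)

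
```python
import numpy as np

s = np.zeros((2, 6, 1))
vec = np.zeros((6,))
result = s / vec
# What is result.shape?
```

(2, 6, 6)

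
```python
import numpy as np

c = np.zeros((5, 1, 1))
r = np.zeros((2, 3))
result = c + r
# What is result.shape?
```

(5, 2, 3)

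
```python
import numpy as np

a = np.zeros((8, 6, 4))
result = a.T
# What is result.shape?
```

(4, 6, 8)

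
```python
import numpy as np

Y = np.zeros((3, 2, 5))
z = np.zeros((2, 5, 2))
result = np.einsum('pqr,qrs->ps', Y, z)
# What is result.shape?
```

(3, 2)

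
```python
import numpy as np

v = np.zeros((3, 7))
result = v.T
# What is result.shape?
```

(7, 3)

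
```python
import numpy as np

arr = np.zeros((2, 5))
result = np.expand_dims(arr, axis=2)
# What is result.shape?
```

(2, 5, 1)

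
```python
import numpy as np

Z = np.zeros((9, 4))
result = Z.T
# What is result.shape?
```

(4, 9)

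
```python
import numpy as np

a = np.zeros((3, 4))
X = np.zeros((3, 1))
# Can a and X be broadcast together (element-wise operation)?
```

Yes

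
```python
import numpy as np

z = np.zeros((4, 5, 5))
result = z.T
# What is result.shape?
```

(5, 5, 4)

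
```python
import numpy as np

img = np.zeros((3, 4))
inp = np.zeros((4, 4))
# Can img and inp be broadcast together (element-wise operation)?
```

No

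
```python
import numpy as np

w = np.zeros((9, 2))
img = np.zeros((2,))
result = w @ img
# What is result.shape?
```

(9,)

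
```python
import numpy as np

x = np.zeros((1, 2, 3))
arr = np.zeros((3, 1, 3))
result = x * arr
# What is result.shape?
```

(3, 2, 3)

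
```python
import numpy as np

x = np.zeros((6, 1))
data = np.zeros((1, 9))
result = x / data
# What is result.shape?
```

(6, 9)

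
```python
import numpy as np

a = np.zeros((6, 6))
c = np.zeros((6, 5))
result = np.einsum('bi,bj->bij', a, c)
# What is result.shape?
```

(6, 6, 5)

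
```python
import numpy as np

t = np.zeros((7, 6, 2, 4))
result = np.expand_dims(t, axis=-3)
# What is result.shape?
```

(7, 6, 1, 2, 4)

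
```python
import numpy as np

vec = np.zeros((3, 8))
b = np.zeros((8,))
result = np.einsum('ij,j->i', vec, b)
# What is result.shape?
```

(3,)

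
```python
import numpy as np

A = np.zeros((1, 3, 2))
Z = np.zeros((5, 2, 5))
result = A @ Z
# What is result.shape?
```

(5, 3, 5)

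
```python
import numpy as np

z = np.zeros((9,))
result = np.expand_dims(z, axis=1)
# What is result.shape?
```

(9, 1)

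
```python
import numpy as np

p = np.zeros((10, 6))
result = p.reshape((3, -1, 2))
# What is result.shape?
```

(3, 10, 2)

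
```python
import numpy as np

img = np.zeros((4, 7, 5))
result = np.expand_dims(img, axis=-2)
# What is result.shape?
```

(4, 7, 1, 5)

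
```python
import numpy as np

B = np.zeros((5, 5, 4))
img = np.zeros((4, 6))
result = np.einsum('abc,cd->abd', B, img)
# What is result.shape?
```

(5, 5, 6)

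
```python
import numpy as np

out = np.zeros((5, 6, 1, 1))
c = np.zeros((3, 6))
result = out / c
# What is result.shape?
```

(5, 6, 3, 6)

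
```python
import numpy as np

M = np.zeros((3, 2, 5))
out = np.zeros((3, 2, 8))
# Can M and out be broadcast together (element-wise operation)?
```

No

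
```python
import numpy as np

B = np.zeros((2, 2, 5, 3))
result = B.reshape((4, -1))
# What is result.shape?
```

(4, 15)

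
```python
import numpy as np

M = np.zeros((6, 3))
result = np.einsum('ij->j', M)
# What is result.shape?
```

(3,)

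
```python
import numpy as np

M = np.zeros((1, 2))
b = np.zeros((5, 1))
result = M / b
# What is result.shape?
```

(5, 2)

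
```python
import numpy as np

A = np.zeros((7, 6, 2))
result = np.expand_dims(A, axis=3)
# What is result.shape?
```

(7, 6, 2, 1)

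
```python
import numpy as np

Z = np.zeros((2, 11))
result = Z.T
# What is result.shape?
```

(11, 2)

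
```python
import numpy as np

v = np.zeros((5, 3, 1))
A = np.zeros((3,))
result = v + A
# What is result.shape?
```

(5, 3, 3)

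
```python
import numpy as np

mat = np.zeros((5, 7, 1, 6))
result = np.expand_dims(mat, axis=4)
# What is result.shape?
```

(5, 7, 1, 6, 1)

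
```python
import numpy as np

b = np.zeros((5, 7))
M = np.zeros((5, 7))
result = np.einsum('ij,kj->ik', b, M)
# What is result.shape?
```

(5, 5)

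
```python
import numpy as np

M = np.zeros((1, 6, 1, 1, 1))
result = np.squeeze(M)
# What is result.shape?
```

(6,)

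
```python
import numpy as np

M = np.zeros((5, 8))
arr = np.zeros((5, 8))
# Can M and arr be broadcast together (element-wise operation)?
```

Yes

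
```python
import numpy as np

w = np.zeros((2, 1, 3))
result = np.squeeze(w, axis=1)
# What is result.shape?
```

(2, 3)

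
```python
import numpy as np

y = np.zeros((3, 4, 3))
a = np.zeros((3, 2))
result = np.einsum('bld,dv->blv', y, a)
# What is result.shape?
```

(3, 4, 2)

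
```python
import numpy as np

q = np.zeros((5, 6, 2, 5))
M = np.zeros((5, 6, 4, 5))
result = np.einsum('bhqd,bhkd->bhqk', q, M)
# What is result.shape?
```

(5, 6, 2, 4)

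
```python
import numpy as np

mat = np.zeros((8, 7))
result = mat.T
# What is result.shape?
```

(7, 8)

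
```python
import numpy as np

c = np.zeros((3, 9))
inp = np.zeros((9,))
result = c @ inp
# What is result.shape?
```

(3,)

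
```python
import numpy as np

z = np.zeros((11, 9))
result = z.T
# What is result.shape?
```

(9, 11)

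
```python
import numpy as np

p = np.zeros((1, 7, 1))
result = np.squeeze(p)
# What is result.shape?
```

(7,)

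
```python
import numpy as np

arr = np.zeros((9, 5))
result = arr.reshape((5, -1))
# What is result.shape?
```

(5, 9)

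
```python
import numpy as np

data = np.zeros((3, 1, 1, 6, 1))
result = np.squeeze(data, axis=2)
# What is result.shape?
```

(3, 1, 6, 1)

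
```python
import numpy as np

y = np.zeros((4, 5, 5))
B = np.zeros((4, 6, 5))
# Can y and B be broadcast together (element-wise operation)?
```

No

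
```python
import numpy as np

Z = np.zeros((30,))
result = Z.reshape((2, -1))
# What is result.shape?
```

(2, 15)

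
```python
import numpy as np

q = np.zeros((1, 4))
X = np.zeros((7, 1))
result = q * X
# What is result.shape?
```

(7, 4)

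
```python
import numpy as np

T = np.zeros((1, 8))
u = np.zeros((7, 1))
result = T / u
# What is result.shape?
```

(7, 8)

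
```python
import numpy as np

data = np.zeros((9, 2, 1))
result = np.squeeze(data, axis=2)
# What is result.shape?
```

(9, 2)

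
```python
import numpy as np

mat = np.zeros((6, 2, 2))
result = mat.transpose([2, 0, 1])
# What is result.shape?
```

(2, 6, 2)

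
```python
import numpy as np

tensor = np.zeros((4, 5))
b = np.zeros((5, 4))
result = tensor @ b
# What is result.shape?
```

(4, 4)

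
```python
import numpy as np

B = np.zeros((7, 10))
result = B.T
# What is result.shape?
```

(10, 7)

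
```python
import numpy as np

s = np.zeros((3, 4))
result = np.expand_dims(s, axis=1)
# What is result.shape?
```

(3, 1, 4)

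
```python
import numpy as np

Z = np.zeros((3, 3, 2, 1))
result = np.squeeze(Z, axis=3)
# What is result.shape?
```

(3, 3, 2)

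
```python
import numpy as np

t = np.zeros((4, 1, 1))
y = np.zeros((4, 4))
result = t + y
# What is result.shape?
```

(4, 4, 4)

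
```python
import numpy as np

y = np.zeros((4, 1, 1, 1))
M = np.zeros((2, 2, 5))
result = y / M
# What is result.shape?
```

(4, 2, 2, 5)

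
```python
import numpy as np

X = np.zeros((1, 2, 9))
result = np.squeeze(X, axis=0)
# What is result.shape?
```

(2, 9)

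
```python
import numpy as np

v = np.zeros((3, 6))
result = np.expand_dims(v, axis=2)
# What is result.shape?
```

(3, 6, 1)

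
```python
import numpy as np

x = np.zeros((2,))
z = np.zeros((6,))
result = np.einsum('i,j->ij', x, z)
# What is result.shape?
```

(2, 6)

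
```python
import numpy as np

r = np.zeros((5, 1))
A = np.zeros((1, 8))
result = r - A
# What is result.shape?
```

(5, 8)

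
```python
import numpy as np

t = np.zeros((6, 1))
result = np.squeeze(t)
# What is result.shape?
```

(6,)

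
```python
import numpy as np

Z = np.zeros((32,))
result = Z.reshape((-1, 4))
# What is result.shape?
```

(8, 4)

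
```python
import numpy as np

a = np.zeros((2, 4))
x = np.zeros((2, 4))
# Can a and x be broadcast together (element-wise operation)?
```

Yes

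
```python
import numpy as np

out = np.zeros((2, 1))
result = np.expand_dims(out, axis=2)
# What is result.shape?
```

(2, 1, 1)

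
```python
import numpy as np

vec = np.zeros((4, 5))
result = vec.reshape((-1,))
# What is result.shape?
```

(20,)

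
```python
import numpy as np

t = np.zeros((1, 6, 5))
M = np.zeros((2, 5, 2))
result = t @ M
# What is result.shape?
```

(2, 6, 2)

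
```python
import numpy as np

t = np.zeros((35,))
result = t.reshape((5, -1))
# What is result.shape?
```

(5, 7)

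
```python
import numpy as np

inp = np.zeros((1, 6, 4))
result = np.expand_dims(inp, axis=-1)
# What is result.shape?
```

(1, 6, 4, 1)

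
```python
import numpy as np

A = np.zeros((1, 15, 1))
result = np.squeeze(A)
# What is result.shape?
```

(15,)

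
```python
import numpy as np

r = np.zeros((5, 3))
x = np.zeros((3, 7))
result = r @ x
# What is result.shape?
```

(5, 7)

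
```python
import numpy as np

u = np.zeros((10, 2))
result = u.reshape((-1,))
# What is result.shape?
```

(20,)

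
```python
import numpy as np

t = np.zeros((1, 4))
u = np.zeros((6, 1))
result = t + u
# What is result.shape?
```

(6, 4)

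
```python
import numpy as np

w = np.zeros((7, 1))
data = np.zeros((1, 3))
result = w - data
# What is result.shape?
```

(7, 3)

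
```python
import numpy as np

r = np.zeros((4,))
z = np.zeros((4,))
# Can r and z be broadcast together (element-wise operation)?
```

Yes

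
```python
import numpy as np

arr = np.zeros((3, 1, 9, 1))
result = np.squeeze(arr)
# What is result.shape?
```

(3, 9)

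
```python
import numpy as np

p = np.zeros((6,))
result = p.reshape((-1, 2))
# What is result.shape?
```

(3, 2)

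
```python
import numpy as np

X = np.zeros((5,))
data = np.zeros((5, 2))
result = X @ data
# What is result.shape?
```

(2,)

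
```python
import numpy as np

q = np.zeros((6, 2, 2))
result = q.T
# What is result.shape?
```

(2, 2, 6)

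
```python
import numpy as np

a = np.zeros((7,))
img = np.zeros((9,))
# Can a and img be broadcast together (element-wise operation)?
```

No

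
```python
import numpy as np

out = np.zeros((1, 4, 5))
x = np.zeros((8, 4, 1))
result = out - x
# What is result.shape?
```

(8, 4, 5)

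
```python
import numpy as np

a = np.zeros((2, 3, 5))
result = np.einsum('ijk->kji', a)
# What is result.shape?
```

(5, 3, 2)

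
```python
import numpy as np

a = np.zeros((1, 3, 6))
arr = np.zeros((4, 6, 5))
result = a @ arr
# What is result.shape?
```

(4, 3, 5)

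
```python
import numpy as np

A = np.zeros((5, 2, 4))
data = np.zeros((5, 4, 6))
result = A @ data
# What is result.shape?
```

(5, 2, 6)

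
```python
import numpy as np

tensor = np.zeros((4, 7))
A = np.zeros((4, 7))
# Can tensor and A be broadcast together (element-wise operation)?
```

Yes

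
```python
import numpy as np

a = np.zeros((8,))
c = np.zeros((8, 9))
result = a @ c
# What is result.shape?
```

(9,)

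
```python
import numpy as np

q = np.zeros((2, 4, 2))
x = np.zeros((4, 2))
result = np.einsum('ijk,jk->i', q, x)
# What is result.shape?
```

(2,)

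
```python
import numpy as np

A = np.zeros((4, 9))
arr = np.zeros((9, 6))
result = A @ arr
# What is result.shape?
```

(4, 6)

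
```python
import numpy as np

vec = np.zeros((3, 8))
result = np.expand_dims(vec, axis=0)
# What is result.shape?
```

(1, 3, 8)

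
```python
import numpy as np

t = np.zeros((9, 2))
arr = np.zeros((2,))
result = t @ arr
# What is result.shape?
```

(9,)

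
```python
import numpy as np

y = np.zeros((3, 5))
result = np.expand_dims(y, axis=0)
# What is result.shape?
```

(1, 3, 5)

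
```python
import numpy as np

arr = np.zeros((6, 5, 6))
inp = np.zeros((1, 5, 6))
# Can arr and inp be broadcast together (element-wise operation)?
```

Yes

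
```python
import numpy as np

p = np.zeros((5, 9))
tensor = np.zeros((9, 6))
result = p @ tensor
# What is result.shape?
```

(5, 6)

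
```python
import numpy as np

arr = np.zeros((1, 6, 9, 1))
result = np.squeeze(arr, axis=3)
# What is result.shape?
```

(1, 6, 9)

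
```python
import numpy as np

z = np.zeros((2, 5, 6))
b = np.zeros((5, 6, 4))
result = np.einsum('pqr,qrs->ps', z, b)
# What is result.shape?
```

(2, 4)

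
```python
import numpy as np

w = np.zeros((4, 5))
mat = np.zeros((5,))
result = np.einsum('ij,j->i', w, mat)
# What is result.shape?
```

(4,)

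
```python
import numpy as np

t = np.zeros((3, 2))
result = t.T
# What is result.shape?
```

(2, 3)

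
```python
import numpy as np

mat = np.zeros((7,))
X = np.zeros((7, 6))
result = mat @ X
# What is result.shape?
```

(6,)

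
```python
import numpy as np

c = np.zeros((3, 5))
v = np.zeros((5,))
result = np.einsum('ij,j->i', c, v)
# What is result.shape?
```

(3,)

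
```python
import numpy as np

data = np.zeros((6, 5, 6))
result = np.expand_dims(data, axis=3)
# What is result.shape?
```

(6, 5, 6, 1)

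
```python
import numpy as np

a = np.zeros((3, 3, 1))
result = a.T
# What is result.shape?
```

(1, 3, 3)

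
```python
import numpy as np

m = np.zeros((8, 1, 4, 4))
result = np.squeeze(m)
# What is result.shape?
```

(8, 4, 4)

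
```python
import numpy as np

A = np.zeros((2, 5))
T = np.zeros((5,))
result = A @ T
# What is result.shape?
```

(2,)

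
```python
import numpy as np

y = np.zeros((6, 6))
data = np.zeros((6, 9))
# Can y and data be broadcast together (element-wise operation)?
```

No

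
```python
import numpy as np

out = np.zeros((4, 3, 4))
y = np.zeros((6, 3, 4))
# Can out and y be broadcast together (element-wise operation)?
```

No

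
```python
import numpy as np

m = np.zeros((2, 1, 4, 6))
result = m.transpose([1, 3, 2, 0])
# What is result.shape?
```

(1, 6, 4, 2)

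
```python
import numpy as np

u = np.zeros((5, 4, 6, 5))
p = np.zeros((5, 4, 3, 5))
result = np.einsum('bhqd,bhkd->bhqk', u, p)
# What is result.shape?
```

(5, 4, 6, 3)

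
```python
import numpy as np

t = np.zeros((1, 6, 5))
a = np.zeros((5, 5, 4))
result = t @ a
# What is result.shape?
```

(5, 6, 4)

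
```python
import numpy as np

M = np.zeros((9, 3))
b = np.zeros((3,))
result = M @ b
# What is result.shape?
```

(9,)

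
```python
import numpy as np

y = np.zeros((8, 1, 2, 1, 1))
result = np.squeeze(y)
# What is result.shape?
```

(8, 2)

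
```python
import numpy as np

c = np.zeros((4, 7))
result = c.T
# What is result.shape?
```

(7, 4)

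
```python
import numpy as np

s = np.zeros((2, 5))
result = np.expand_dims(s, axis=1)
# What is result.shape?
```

(2, 1, 5)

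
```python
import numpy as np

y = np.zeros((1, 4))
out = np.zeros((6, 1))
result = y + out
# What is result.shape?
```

(6, 4)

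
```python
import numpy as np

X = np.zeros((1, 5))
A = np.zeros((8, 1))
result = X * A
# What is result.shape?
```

(8, 5)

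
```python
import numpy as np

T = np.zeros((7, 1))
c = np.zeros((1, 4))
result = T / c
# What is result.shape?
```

(7, 4)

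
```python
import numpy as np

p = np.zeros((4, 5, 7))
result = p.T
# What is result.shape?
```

(7, 5, 4)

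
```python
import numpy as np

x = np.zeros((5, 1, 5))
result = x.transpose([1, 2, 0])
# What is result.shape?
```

(1, 5, 5)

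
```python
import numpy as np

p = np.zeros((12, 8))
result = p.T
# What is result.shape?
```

(8, 12)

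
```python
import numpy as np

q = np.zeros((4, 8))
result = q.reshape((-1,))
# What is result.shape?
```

(32,)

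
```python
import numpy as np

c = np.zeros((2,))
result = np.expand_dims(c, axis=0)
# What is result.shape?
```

(1, 2)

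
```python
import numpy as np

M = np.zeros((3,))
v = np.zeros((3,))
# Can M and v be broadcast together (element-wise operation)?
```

Yes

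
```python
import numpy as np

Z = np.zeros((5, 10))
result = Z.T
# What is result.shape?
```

(10, 5)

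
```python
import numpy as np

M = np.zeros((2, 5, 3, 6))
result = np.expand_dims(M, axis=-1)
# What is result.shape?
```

(2, 5, 3, 6, 1)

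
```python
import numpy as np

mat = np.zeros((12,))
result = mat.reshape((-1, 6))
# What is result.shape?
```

(2, 6)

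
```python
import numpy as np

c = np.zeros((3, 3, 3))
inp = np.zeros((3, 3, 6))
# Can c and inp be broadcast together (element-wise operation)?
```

No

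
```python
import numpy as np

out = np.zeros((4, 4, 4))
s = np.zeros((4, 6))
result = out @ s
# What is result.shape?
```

(4, 4, 6)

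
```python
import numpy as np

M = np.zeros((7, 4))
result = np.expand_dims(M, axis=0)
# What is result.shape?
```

(1, 7, 4)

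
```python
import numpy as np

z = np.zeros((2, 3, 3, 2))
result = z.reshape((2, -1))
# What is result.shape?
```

(2, 18)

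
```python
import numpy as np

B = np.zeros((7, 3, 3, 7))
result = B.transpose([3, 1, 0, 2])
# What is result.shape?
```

(7, 3, 7, 3)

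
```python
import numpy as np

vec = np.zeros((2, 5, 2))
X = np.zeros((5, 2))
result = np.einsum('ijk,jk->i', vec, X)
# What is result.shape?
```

(2,)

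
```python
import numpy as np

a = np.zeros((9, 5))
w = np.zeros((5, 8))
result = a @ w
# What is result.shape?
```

(9, 8)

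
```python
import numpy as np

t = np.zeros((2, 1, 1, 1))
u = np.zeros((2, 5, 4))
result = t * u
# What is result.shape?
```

(2, 2, 5, 4)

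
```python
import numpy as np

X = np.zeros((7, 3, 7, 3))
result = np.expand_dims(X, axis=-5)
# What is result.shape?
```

(1, 7, 3, 7, 3)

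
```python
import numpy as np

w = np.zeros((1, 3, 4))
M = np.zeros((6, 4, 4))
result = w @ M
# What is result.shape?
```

(6, 3, 4)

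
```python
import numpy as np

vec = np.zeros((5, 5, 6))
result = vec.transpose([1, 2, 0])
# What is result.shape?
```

(5, 6, 5)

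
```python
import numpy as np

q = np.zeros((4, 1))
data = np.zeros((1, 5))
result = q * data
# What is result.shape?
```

(4, 5)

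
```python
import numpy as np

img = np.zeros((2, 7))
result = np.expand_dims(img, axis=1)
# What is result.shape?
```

(2, 1, 7)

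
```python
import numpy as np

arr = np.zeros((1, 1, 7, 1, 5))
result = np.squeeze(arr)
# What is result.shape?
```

(7, 5)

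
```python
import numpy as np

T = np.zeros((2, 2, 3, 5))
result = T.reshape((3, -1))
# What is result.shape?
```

(3, 20)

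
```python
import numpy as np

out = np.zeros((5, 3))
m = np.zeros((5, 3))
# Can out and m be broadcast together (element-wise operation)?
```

Yes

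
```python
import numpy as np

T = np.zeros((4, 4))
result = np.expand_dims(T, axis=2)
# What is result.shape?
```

(4, 4, 1)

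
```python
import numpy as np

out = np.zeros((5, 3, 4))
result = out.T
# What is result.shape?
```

(4, 3, 5)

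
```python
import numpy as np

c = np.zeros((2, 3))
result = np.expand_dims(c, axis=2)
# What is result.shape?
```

(2, 3, 1)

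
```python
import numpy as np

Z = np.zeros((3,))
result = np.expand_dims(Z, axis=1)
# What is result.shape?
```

(3, 1)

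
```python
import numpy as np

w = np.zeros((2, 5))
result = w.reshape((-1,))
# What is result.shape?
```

(10,)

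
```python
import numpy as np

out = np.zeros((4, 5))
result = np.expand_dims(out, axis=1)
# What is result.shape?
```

(4, 1, 5)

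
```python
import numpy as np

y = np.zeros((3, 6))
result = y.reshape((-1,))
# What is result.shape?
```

(18,)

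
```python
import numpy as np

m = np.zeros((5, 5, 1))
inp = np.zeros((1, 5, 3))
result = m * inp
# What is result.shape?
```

(5, 5, 3)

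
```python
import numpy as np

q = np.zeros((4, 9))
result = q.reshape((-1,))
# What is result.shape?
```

(36,)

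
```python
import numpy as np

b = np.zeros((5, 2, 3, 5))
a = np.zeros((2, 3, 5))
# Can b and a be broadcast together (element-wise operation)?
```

Yes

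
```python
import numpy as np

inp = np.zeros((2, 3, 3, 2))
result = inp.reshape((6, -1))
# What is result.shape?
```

(6, 6)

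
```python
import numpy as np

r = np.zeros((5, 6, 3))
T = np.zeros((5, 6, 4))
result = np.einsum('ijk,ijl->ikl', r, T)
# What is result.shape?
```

(5, 3, 4)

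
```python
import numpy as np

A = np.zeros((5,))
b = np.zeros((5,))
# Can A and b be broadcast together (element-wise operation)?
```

Yes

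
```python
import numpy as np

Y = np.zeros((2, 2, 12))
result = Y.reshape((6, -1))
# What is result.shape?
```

(6, 8)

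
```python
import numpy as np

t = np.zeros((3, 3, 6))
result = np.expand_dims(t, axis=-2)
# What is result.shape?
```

(3, 3, 1, 6)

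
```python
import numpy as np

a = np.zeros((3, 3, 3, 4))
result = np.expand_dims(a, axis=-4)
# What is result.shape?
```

(3, 1, 3, 3, 4)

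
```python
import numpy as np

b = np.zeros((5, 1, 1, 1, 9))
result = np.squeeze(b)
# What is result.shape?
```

(5, 9)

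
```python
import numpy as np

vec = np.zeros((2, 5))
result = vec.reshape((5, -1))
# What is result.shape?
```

(5, 2)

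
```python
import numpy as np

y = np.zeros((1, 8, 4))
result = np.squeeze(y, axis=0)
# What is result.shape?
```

(8, 4)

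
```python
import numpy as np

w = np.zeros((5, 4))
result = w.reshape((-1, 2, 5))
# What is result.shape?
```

(2, 2, 5)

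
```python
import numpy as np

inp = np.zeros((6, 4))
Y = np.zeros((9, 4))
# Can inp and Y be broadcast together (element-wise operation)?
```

No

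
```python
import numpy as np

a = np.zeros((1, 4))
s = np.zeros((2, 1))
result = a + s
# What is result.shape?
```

(2, 4)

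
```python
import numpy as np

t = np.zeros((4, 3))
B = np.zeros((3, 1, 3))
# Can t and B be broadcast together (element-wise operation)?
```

Yes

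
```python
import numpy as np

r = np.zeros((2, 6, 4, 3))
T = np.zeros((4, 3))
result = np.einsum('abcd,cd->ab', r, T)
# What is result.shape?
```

(2, 6)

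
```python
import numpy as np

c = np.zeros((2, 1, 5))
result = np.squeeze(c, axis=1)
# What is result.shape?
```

(2, 5)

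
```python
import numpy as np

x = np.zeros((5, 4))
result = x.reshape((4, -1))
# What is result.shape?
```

(4, 5)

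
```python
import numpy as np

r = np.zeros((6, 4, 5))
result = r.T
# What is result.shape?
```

(5, 4, 6)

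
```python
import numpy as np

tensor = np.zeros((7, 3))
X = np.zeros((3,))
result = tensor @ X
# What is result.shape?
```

(7,)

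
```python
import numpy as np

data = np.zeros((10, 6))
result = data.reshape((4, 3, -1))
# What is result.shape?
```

(4, 3, 5)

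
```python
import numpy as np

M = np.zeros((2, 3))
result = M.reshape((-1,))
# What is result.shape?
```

(6,)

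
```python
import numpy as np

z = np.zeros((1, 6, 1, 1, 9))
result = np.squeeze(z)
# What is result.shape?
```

(6, 9)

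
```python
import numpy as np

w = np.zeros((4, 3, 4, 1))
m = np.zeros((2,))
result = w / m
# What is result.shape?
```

(4, 3, 4, 2)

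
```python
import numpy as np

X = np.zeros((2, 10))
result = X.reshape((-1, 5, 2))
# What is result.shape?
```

(2, 5, 2)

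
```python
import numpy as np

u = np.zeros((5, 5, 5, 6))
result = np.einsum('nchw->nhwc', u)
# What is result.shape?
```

(5, 5, 6, 5)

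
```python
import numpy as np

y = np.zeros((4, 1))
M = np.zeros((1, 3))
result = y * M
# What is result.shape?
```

(4, 3)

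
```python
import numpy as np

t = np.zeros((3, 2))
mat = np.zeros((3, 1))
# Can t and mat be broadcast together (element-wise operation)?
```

Yes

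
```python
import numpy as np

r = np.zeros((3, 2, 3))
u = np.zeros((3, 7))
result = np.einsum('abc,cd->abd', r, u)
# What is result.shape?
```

(3, 2, 7)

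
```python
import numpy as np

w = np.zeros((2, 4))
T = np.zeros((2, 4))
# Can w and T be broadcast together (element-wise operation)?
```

Yes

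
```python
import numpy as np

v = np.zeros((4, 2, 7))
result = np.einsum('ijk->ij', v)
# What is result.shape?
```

(4, 2)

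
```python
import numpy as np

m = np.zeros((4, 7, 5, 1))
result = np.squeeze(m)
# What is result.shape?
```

(4, 7, 5)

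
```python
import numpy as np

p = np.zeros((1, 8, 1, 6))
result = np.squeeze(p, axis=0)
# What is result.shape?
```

(8, 1, 6)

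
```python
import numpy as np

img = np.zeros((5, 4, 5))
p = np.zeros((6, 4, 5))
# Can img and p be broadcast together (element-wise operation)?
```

No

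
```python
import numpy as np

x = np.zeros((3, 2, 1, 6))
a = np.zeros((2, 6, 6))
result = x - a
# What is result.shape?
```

(3, 2, 6, 6)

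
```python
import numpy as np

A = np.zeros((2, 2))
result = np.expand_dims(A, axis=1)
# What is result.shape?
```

(2, 1, 2)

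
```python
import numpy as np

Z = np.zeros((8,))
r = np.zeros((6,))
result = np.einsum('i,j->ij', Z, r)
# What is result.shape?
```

(8, 6)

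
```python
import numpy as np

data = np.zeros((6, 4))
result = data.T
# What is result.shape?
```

(4, 6)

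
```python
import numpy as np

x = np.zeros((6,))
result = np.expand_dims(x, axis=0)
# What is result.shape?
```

(1, 6)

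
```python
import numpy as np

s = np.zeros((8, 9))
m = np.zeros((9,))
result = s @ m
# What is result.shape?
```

(8,)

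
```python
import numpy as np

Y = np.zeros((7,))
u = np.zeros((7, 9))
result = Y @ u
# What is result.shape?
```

(9,)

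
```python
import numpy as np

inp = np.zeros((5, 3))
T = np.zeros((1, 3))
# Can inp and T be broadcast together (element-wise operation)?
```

Yes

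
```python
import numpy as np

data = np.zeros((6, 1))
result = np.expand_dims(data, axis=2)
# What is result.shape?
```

(6, 1, 1)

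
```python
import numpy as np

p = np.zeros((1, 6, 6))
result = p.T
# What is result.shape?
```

(6, 6, 1)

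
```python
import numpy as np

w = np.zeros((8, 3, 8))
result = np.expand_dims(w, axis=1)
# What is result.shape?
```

(8, 1, 3, 8)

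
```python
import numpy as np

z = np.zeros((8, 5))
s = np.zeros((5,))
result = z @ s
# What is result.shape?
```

(8,)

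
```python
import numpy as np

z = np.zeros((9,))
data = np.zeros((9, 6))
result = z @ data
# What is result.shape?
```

(6,)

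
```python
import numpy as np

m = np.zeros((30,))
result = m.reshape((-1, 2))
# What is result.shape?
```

(15, 2)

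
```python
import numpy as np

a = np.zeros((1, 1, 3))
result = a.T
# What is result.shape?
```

(3, 1, 1)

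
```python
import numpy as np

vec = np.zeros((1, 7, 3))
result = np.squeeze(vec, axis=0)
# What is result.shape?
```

(7, 3)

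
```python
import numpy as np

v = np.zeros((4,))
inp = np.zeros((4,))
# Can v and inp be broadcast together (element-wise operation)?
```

Yes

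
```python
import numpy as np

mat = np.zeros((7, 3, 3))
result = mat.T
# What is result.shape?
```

(3, 3, 7)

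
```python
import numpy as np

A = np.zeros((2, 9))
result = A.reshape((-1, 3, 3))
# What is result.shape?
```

(2, 3, 3)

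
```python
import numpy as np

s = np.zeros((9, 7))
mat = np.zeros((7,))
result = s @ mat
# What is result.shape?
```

(9,)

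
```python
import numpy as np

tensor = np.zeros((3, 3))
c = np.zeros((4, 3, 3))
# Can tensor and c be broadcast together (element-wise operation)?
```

Yes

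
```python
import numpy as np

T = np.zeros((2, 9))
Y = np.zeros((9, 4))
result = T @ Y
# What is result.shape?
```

(2, 4)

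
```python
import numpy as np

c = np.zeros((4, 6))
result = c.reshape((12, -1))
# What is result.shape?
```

(12, 2)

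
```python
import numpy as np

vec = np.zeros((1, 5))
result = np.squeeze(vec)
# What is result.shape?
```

(5,)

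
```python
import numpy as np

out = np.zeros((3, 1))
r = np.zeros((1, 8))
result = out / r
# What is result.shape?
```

(3, 8)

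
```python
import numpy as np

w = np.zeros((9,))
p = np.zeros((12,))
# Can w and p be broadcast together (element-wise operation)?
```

No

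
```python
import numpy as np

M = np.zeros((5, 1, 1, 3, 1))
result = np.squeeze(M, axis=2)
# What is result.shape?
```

(5, 1, 3, 1)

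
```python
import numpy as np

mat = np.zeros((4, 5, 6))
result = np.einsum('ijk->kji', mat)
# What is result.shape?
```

(6, 5, 4)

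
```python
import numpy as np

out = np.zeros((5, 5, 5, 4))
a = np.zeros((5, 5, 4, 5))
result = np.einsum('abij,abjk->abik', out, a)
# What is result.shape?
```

(5, 5, 5, 5)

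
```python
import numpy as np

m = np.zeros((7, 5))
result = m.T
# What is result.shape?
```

(5, 7)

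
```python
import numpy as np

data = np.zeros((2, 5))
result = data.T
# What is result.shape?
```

(5, 2)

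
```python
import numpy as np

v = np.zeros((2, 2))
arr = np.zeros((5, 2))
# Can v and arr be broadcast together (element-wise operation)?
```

No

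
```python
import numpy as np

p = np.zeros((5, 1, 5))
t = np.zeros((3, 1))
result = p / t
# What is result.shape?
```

(5, 3, 5)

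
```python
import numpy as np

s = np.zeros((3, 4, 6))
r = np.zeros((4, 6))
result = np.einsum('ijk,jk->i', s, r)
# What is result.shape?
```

(3,)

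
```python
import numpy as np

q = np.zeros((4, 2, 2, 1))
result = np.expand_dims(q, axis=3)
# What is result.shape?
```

(4, 2, 2, 1, 1)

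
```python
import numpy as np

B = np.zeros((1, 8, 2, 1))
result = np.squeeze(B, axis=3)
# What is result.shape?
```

(1, 8, 2)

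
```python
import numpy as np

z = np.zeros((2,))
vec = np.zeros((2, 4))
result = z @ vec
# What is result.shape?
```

(4,)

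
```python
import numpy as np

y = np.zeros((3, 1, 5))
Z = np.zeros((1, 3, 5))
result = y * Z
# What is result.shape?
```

(3, 3, 5)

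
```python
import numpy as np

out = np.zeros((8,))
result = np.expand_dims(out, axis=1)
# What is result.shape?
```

(8, 1)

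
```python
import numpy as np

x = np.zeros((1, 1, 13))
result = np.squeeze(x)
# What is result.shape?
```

(13,)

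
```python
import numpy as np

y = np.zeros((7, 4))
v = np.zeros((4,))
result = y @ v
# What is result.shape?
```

(7,)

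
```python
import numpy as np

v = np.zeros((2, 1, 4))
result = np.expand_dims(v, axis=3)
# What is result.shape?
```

(2, 1, 4, 1)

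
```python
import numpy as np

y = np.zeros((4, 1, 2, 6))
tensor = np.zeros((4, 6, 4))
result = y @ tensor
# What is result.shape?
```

(4, 4, 2, 4)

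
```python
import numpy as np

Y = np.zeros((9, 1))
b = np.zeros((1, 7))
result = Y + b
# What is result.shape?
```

(9, 7)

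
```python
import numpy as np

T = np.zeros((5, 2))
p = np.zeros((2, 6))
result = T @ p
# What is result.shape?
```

(5, 6)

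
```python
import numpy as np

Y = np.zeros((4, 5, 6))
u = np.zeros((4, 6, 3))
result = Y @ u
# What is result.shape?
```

(4, 5, 3)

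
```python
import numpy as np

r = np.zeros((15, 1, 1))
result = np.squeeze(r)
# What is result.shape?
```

(15,)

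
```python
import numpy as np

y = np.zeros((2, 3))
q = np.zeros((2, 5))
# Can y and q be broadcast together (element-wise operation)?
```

No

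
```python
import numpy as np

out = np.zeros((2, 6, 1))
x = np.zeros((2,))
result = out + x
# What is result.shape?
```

(2, 6, 2)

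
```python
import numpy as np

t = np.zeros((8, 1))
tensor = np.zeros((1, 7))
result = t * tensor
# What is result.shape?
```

(8, 7)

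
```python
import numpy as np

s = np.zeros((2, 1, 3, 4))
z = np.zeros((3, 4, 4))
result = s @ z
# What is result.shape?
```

(2, 3, 3, 4)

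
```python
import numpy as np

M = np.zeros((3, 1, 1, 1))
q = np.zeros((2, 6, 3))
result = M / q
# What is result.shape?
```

(3, 2, 6, 3)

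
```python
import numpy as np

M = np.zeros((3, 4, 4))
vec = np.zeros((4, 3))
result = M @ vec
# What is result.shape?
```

(3, 4, 3)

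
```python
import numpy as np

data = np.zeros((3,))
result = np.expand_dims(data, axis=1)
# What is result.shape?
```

(3, 1)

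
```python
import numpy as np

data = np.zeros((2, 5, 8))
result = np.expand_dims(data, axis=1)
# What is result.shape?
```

(2, 1, 5, 8)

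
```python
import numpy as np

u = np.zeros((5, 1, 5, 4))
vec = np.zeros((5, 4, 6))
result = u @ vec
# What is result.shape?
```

(5, 5, 5, 6)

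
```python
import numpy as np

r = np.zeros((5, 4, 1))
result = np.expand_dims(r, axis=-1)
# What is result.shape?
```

(5, 4, 1, 1)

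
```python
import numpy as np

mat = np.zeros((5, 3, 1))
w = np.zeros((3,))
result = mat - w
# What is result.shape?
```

(5, 3, 3)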